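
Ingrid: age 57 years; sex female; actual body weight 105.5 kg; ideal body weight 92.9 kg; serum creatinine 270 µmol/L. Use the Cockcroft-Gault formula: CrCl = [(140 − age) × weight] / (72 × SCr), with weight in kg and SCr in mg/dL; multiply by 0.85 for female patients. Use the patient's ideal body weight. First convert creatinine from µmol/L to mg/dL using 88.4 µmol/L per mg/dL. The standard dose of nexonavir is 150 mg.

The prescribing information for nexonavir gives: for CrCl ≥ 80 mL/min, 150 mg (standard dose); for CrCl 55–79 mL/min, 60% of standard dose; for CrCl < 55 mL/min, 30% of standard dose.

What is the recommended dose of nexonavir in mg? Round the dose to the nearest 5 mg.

45 mg

SCr = 270 / 88.4 = 3.054 mg/dL
CrCl = (140 − 57) × 92.9 / (72 × 3.054) × 0.85 = 7710.7 / 219.89 × 0.85 ≈ 29.8 mL/min
CrCl ≈ 30 mL/min → bracket < 55 mL/min.
30% of 150 mg = 45 mg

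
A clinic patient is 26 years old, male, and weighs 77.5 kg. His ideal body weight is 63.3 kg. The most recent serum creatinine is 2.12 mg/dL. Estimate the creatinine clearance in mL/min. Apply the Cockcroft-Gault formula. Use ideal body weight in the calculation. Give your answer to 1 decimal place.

47.3 mL/min

CrCl = (140 − 26) × 63.3 / (72 × 2.12) = 7216.2 / 152.64 ≈ 47.3 mL/min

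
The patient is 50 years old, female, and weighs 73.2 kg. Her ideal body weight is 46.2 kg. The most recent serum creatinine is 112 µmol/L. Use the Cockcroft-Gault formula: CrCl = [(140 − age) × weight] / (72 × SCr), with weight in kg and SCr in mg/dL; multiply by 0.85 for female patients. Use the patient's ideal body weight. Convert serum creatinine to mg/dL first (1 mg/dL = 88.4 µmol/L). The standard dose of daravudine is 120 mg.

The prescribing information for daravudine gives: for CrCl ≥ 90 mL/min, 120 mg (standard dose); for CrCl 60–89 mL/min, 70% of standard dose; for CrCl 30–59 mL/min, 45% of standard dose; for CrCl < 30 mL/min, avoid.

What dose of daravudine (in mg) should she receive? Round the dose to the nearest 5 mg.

SCr = 112 / 88.4 = 1.267 mg/dL
CrCl = (140 − 50) × 46.2 / (72 × 1.267) × 0.85 = 4158.0 / 91.22 × 0.85 ≈ 38.7 mL/min
CrCl ≈ 39 mL/min → bracket 30–59 mL/min.
45% of 120 mg = 54 mg → 55 mg

55 mg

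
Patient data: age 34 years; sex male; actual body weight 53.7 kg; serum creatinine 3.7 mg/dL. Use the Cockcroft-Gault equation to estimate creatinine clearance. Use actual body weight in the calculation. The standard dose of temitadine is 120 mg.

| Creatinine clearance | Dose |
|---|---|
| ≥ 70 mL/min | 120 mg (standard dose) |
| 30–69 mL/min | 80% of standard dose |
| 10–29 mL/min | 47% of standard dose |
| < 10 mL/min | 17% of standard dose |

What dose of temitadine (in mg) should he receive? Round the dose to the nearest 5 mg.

CrCl = (140 − 34) × 53.7 / (72 × 3.7) = 5692.2 / 266.40 ≈ 21.4 mL/min
CrCl ≈ 21 mL/min → bracket 10–29 mL/min.
47% of 120 mg = 56.4 mg → 55 mg

55 mg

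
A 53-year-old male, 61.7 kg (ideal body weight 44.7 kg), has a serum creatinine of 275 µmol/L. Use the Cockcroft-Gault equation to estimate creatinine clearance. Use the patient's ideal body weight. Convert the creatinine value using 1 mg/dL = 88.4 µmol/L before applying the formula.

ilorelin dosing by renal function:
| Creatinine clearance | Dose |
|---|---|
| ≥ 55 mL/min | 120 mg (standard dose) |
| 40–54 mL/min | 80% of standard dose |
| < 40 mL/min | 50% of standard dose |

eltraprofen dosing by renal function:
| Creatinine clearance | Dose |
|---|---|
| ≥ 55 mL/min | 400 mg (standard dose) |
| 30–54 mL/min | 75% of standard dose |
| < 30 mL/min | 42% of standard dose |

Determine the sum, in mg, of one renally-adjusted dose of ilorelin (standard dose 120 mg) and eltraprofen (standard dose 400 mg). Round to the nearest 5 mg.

SCr = 275 / 88.4 = 3.111 mg/dL
CrCl = (140 − 53) × 44.7 / (72 × 3.111) = 3888.9 / 223.99 ≈ 17.4 mL/min
CrCl ≈ 17 mL/min.
ilorelin: < 40 mL/min → 50% of 120 mg = 60 mg.
eltraprofen: < 30 mL/min → 42% of 400 mg = 168 mg.
Total = 60 + 168 = 228 mg.

230 mg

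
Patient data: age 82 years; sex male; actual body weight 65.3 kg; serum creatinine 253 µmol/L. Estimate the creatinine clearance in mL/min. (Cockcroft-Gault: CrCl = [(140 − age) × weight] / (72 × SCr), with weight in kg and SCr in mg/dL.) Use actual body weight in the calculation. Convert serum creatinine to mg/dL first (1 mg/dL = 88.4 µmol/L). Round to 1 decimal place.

18.4 mL/min

SCr = 253 / 88.4 = 2.862 mg/dL
CrCl = (140 − 82) × 65.3 / (72 × 2.862) = 3787.4 / 206.06 ≈ 18.4 mL/min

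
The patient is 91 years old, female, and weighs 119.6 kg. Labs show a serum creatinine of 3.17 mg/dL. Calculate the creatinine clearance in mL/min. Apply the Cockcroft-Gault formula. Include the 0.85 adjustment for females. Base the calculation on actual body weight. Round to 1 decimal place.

CrCl = (140 − 91) × 119.6 / (72 × 3.17) × 0.85 = 5860.4 / 228.24 × 0.85 ≈ 21.8 mL/min

21.8 mL/min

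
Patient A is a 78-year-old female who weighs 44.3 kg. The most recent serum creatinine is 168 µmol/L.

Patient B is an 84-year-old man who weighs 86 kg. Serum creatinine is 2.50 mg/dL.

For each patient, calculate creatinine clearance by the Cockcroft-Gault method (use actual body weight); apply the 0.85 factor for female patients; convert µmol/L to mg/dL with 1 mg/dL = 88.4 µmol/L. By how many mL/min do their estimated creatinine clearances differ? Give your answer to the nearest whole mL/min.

10 mL/min

Patient A: SCr = 168 / 88.4 = 1.9 mg/dL
Patient A: CrCl = (140 − 78) × 44.3 / (72 × 1.9) × 0.85 = 2746.6 / 136.80 × 0.85 ≈ 17.1 mL/min
Patient B: CrCl = (140 − 84) × 86 / (72 × 2.5) = 4816.0 / 180.00 ≈ 26.8 mL/min
|17.1 − 26.8| = 9.7 mL/min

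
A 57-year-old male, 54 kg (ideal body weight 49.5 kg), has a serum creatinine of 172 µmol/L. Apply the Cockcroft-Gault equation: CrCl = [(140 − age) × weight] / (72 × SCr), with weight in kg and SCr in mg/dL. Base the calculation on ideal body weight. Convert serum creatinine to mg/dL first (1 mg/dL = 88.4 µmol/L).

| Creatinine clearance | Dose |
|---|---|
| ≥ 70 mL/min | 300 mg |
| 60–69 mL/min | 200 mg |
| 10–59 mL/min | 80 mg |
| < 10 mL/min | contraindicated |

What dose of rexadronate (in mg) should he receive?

SCr = 172 / 88.4 = 1.946 mg/dL
CrCl = (140 − 57) × 49.5 / (72 × 1.946) = 4108.5 / 140.11 ≈ 29.3 mL/min
CrCl ≈ 29 mL/min → bracket 10–59 mL/min.
Dose for this bracket: 80 mg.

80 mg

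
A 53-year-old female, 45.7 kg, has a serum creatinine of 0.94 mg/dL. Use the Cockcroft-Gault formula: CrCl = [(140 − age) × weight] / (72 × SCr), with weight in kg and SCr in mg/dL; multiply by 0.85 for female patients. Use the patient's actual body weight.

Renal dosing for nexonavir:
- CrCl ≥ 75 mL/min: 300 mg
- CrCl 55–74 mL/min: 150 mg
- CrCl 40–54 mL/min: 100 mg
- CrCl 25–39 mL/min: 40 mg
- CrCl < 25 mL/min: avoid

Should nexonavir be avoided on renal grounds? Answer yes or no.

CrCl = (140 − 53) × 45.7 / (72 × 0.94) × 0.85 = 3975.9 / 67.68 × 0.85 ≈ 49.9 mL/min
CrCl ≈ 50 mL/min, which is ≥ 25 mL/min.

no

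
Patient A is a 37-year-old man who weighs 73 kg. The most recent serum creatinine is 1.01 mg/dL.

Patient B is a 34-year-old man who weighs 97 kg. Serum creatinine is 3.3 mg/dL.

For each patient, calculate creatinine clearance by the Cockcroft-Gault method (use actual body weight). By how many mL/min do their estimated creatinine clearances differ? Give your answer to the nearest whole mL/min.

60 mL/min

Patient A: CrCl = (140 − 37) × 73 / (72 × 1.01) = 7519.0 / 72.72 ≈ 103.4 mL/min
Patient B: CrCl = (140 − 34) × 97 / (72 × 3.3) = 10282.0 / 237.60 ≈ 43.3 mL/min
|103.4 − 43.3| = 60.1 mL/min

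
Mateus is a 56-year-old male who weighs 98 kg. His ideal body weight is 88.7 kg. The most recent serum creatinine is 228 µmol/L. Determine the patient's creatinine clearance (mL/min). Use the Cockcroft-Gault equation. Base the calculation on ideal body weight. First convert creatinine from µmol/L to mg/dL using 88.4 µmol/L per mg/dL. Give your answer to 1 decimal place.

40.1 mL/min

SCr = 228 / 88.4 = 2.579 mg/dL
CrCl = (140 − 56) × 88.7 / (72 × 2.579) = 7450.8 / 185.69 ≈ 40.1 mL/min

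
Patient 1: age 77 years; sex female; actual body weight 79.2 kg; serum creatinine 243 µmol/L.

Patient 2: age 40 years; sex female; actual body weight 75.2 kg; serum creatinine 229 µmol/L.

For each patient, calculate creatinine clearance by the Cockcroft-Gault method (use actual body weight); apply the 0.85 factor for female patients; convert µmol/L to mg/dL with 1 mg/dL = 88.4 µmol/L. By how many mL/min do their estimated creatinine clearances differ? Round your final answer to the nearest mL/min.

13 mL/min

Patient 1: SCr = 243 / 88.4 = 2.749 mg/dL
Patient 1: CrCl = (140 − 77) × 79.2 / (72 × 2.749) × 0.85 = 4989.6 / 197.93 × 0.85 ≈ 21.4 mL/min
Patient 2: SCr = 229 / 88.4 = 2.59 mg/dL
Patient 2: CrCl = (140 − 40) × 75.2 / (72 × 2.59) × 0.85 = 7520.0 / 186.48 × 0.85 ≈ 34.3 mL/min
|21.4 − 34.3| = 12.9 mL/min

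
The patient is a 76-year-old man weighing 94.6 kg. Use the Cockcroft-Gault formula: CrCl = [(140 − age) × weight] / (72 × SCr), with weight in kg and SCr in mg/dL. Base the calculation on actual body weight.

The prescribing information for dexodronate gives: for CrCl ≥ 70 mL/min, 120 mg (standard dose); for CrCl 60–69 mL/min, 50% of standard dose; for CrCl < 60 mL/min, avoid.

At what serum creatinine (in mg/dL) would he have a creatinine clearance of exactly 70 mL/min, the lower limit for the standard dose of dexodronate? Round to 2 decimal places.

Standard dose requires CrCl ≥ 70 mL/min.
Set (140 − 76) × 94.6 / (72 × SCr) = 70
SCr = (140 − 76) × 94.6 / (72 × 70) = 1.201 mg/dL

1.20 mg/dL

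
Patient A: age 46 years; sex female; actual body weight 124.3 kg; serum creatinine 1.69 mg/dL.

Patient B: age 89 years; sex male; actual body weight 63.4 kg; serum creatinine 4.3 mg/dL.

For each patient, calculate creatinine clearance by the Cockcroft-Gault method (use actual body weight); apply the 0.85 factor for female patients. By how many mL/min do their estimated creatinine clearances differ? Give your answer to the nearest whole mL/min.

71 mL/min

Patient A: CrCl = (140 − 46) × 124.3 / (72 × 1.69) × 0.85 = 11684.2 / 121.68 × 0.85 ≈ 81.6 mL/min
Patient B: CrCl = (140 − 89) × 63.4 / (72 × 4.3) = 3233.4 / 309.60 ≈ 10.4 mL/min
|81.6 − 10.4| = 71.2 mL/min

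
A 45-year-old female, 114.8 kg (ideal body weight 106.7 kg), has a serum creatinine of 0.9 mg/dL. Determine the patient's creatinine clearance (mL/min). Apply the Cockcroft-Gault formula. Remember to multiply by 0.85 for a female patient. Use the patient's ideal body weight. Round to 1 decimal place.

133.0 mL/min

CrCl = (140 − 45) × 106.7 / (72 × 0.9) × 0.85 = 10136.5 / 64.80 × 0.85 ≈ 133.0 mL/min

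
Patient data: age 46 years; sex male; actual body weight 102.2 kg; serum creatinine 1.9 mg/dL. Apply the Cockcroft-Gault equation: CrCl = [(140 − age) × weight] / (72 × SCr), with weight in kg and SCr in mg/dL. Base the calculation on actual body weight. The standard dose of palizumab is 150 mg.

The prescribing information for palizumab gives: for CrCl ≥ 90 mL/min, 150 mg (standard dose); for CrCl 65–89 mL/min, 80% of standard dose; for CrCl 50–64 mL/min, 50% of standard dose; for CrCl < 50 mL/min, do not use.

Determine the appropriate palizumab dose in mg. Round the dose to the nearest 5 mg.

CrCl = (140 − 46) × 102.2 / (72 × 1.9) = 9606.8 / 136.80 ≈ 70.2 mL/min
CrCl ≈ 70 mL/min → bracket 65–89 mL/min.
80% of 150 mg = 120 mg

120 mg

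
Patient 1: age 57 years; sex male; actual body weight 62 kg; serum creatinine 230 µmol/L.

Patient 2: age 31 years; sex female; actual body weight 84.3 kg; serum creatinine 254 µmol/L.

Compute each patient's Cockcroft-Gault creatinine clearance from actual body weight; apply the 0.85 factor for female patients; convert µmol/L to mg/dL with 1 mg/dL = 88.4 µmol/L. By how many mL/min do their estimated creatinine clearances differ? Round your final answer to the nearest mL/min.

10 mL/min

Patient 1: SCr = 230 / 88.4 = 2.602 mg/dL
Patient 1: CrCl = (140 − 57) × 62 / (72 × 2.602) = 5146.0 / 187.34 ≈ 27.5 mL/min
Patient 2: SCr = 254 / 88.4 = 2.873 mg/dL
Patient 2: CrCl = (140 − 31) × 84.3 / (72 × 2.873) × 0.85 = 9188.7 / 206.86 × 0.85 ≈ 37.8 mL/min
|27.5 − 37.8| = 10.3 mL/min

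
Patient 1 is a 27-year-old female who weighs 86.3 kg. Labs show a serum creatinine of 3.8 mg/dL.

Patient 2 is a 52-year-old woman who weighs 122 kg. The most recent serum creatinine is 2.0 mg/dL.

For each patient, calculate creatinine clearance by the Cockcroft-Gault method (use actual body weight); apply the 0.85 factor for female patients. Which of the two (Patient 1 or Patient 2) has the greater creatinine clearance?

Patient 1: CrCl = (140 − 27) × 86.3 / (72 × 3.8) × 0.85 = 9751.9 / 273.60 × 0.85 ≈ 30.3 mL/min
Patient 2: CrCl = (140 − 52) × 122 / (72 × 2) × 0.85 = 10736.0 / 144.00 × 0.85 ≈ 63.4 mL/min
30.3 vs 63.4 mL/min → Patient 2 is higher.

Patient 2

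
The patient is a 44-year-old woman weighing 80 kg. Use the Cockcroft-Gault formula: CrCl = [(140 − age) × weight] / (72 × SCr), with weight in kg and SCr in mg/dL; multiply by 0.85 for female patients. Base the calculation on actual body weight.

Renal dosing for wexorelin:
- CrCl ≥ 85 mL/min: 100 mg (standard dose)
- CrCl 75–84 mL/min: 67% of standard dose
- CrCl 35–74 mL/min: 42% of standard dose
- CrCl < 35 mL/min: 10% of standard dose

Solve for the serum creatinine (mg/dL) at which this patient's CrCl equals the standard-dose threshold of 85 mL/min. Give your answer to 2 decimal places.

1.07 mg/dL

Standard dose requires CrCl ≥ 85 mL/min.
Set (140 − 44) × 80 × 0.85 / (72 × SCr) = 85
SCr = (140 − 44) × 80 × 0.85 / (72 × 85) = 1.067 mg/dL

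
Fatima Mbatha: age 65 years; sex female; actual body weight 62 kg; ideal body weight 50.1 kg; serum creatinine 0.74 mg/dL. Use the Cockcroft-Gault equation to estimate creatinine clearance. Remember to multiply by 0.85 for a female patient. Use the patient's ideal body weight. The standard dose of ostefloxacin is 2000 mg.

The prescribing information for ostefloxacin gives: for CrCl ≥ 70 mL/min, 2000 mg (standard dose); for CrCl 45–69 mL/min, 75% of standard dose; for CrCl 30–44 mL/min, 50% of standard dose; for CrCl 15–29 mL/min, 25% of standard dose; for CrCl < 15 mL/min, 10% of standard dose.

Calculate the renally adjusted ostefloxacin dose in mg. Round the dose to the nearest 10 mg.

CrCl = (140 − 65) × 50.1 / (72 × 0.74) × 0.85 = 3757.5 / 53.28 × 0.85 ≈ 59.9 mL/min
CrCl ≈ 60 mL/min → bracket 45–69 mL/min.
75% of 2000 mg = 1500 mg

1500 mg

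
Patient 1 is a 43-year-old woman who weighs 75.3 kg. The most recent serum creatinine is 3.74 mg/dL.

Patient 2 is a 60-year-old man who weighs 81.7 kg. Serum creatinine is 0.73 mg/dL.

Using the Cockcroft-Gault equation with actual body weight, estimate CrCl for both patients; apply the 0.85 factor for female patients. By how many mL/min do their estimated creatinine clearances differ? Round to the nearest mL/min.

101 mL/min

Patient 1: CrCl = (140 − 43) × 75.3 / (72 × 3.74) × 0.85 = 7304.1 / 269.28 × 0.85 ≈ 23.1 mL/min
Patient 2: CrCl = (140 − 60) × 81.7 / (72 × 0.73) = 6536.0 / 52.56 ≈ 124.4 mL/min
|23.1 − 124.4| = 101.3 mL/min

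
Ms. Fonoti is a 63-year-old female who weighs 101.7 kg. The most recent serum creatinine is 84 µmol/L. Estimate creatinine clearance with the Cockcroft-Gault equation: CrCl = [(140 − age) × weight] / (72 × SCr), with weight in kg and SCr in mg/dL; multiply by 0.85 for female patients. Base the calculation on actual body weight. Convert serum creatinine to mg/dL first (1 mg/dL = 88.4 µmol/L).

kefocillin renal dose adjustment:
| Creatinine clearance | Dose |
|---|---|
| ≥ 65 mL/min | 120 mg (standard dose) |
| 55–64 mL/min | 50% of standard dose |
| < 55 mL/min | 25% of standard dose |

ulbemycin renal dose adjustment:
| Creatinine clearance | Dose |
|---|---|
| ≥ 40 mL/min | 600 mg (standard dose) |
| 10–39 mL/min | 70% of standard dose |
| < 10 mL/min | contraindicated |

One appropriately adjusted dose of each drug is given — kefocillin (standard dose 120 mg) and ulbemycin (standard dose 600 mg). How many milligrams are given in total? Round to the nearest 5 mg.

SCr = 84 / 88.4 = 0.95 mg/dL
CrCl = (140 − 63) × 101.7 / (72 × 0.95) × 0.85 = 7830.9 / 68.40 × 0.85 ≈ 97.3 mL/min
CrCl ≈ 97 mL/min.
kefocillin: ≥ 65 mL/min → 100% of 120 mg = 120 mg.
ulbemycin: ≥ 40 mL/min → 100% of 600 mg = 600 mg.
Total = 120 + 600 = 720 mg.

720 mg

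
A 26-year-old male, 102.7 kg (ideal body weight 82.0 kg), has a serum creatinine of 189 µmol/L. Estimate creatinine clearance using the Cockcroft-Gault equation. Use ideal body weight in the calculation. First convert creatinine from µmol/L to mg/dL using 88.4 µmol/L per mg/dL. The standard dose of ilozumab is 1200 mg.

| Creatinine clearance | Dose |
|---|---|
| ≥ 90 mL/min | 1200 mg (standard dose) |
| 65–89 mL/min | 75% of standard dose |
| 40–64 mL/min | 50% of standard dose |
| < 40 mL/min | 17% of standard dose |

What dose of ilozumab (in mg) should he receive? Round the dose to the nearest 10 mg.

600 mg

SCr = 189 / 88.4 = 2.138 mg/dL
CrCl = (140 − 26) × 82 / (72 × 2.138) = 9348.0 / 153.94 ≈ 60.7 mL/min
CrCl ≈ 61 mL/min → bracket 40–64 mL/min.
50% of 1200 mg = 600 mg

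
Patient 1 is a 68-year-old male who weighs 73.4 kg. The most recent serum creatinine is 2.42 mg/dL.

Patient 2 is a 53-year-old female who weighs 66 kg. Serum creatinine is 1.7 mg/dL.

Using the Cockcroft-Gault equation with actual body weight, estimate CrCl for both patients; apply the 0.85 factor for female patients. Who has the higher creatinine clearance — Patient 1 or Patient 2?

Patient 1: CrCl = (140 − 68) × 73.4 / (72 × 2.42) = 5284.8 / 174.24 ≈ 30.3 mL/min
Patient 2: CrCl = (140 − 53) × 66 / (72 × 1.7) × 0.85 = 5742.0 / 122.40 × 0.85 ≈ 39.9 mL/min
30.3 vs 39.9 mL/min → Patient 2 is higher.

Patient 2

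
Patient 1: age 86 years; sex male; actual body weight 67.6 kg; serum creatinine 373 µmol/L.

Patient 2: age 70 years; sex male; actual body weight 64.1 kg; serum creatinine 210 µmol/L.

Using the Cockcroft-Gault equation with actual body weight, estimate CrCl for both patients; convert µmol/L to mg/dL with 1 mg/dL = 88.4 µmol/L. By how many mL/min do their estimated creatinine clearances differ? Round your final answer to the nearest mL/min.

14 mL/min

Patient 1: SCr = 373 / 88.4 = 4.219 mg/dL
Patient 1: CrCl = (140 − 86) × 67.6 / (72 × 4.219) = 3650.4 / 303.77 ≈ 12.0 mL/min
Patient 2: SCr = 210 / 88.4 = 2.376 mg/dL
Patient 2: CrCl = (140 − 70) × 64.1 / (72 × 2.376) = 4487.0 / 171.07 ≈ 26.2 mL/min
|12.0 − 26.2| = 14.2 mL/min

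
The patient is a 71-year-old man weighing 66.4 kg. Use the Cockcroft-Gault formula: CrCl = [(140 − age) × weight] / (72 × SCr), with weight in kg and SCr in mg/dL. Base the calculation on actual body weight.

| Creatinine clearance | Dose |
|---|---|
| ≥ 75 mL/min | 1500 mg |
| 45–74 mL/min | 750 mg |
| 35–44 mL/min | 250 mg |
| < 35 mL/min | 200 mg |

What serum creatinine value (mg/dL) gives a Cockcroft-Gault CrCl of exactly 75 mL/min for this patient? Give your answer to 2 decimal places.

0.85 mg/dL

Standard dose requires CrCl ≥ 75 mL/min.
Set (140 − 71) × 66.4 / (72 × SCr) = 75
SCr = (140 − 71) × 66.4 / (72 × 75) = 0.848 mg/dL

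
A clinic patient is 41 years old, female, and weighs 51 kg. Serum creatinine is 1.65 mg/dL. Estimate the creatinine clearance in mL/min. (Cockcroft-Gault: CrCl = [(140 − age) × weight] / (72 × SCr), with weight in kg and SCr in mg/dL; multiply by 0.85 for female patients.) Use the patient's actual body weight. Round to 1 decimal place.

CrCl = (140 − 41) × 51 / (72 × 1.65) × 0.85 = 5049.0 / 118.80 × 0.85 ≈ 36.1 mL/min

36.1 mL/min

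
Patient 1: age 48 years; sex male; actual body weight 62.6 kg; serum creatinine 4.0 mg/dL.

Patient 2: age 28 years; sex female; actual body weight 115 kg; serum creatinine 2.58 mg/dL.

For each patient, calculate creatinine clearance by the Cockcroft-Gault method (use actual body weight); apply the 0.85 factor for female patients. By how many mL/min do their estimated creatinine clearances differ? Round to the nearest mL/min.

Patient 1: CrCl = (140 − 48) × 62.6 / (72 × 4) = 5759.2 / 288.00 ≈ 20.0 mL/min
Patient 2: CrCl = (140 − 28) × 115 / (72 × 2.58) × 0.85 = 12880.0 / 185.76 × 0.85 ≈ 58.9 mL/min
|20.0 − 58.9| = 38.9 mL/min

39 mL/min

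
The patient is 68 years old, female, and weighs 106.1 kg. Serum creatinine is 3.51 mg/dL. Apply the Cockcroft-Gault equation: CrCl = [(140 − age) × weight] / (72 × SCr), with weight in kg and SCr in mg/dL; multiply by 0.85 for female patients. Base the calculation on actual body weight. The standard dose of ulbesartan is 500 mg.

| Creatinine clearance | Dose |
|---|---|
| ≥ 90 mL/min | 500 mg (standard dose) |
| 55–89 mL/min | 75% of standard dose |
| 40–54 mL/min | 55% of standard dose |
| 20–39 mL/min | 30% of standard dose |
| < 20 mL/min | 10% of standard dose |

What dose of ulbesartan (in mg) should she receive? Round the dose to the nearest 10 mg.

CrCl = (140 − 68) × 106.1 / (72 × 3.51) × 0.85 = 7639.2 / 252.72 × 0.85 ≈ 25.7 mL/min
CrCl ≈ 26 mL/min → bracket 20–39 mL/min.
30% of 500 mg = 150 mg

150 mg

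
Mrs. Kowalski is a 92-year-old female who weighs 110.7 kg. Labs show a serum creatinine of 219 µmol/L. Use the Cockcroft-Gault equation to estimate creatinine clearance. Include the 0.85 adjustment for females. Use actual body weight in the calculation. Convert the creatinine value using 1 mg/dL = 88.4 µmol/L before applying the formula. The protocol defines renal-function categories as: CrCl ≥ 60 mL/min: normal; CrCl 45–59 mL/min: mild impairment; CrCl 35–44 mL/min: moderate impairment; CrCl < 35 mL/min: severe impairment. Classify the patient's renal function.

SCr = 219 / 88.4 = 2.477 mg/dL
CrCl = (140 − 92) × 110.7 / (72 × 2.477) × 0.85 = 5313.6 / 178.34 × 0.85 ≈ 25.3 mL/min
25 mL/min falls in the 'severe impairment' range.

severe impairment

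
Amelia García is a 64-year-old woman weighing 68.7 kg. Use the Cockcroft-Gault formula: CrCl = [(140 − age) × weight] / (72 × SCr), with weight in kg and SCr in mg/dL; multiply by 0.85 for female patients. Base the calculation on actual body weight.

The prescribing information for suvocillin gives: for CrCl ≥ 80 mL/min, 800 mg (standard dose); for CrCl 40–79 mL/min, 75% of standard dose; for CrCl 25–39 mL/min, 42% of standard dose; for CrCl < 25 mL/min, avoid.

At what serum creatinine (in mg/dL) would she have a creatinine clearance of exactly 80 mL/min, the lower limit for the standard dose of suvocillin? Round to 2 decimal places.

Standard dose requires CrCl ≥ 80 mL/min.
Set (140 − 64) × 68.7 × 0.85 / (72 × SCr) = 80
SCr = (140 − 64) × 68.7 × 0.85 / (72 × 80) = 0.770 mg/dL

0.77 mg/dL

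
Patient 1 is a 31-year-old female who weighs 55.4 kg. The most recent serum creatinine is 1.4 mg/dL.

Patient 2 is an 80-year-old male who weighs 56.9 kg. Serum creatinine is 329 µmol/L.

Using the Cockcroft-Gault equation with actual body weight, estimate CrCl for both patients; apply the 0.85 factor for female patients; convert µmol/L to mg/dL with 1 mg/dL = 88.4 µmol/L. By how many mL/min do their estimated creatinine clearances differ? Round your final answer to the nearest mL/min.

38 mL/min

Patient 1: CrCl = (140 − 31) × 55.4 / (72 × 1.4) × 0.85 = 6038.6 / 100.80 × 0.85 ≈ 50.9 mL/min
Patient 2: SCr = 329 / 88.4 = 3.722 mg/dL
Patient 2: CrCl = (140 − 80) × 56.9 / (72 × 3.722) = 3414.0 / 267.98 ≈ 12.7 mL/min
|50.9 − 12.7| = 38.2 mL/min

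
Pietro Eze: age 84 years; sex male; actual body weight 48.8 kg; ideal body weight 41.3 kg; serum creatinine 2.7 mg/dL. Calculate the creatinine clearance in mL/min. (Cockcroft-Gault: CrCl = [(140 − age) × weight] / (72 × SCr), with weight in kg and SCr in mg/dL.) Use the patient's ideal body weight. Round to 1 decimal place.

CrCl = (140 − 84) × 41.3 / (72 × 2.7) = 2312.8 / 194.40 ≈ 11.9 mL/min

11.9 mL/min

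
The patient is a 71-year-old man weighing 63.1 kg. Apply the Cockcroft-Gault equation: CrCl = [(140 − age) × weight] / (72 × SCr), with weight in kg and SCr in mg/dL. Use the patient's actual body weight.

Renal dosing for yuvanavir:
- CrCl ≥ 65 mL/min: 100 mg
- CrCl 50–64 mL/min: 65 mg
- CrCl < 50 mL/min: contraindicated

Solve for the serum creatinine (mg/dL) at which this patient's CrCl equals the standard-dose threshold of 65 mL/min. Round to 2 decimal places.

0.93 mg/dL

Standard dose requires CrCl ≥ 65 mL/min.
Set (140 − 71) × 63.1 / (72 × SCr) = 65
SCr = (140 − 71) × 63.1 / (72 × 65) = 0.930 mg/dL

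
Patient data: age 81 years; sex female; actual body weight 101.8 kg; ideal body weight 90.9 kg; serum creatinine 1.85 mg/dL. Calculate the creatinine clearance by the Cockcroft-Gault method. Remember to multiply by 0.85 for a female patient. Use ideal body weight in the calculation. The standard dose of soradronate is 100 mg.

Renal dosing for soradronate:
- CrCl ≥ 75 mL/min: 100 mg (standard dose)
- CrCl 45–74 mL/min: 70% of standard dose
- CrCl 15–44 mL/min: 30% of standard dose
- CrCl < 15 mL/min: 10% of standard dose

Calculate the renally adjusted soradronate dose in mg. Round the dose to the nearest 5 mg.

30 mg

CrCl = (140 − 81) × 90.9 / (72 × 1.85) × 0.85 = 5363.1 / 133.20 × 0.85 ≈ 34.2 mL/min
CrCl ≈ 34 mL/min → bracket 15–44 mL/min.
30% of 100 mg = 30 mg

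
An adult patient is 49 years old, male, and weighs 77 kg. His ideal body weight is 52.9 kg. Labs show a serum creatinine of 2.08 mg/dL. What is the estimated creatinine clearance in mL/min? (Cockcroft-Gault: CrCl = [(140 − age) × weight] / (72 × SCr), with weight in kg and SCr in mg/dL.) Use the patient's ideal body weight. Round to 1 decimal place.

CrCl = (140 − 49) × 52.9 / (72 × 2.08) = 4813.9 / 149.76 ≈ 32.1 mL/min

32.1 mL/min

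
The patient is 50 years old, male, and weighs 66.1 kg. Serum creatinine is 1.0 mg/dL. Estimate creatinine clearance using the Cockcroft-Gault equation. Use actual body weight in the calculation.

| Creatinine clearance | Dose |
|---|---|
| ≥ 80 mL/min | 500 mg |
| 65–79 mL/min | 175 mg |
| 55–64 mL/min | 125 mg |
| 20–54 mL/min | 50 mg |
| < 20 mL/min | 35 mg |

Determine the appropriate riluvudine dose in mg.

500 mg

CrCl = (140 − 50) × 66.1 / (72 × 1) = 5949.0 / 72.00 ≈ 82.6 mL/min
CrCl ≈ 83 mL/min → bracket ≥ 80 mL/min.
Dose for this bracket: 500 mg.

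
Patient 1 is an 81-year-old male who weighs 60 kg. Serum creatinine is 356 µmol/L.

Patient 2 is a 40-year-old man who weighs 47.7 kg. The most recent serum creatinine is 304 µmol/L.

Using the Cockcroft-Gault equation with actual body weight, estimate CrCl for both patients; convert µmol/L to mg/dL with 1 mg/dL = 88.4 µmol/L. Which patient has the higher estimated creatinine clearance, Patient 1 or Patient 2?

Patient 2

Patient 1: SCr = 356 / 88.4 = 4.027 mg/dL
Patient 1: CrCl = (140 − 81) × 60 / (72 × 4.027) = 3540.0 / 289.94 ≈ 12.2 mL/min
Patient 2: SCr = 304 / 88.4 = 3.439 mg/dL
Patient 2: CrCl = (140 − 40) × 47.7 / (72 × 3.439) = 4770.0 / 247.61 ≈ 19.3 mL/min
12.2 vs 19.3 mL/min → Patient 2 is higher.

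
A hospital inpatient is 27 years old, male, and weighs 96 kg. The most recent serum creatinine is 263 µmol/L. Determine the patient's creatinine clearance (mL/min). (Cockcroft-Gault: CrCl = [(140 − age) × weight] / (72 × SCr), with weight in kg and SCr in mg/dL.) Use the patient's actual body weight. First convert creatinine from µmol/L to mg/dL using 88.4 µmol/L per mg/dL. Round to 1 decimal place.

50.6 mL/min

SCr = 263 / 88.4 = 2.975 mg/dL
CrCl = (140 − 27) × 96 / (72 × 2.975) = 10848.0 / 214.20 ≈ 50.6 mL/min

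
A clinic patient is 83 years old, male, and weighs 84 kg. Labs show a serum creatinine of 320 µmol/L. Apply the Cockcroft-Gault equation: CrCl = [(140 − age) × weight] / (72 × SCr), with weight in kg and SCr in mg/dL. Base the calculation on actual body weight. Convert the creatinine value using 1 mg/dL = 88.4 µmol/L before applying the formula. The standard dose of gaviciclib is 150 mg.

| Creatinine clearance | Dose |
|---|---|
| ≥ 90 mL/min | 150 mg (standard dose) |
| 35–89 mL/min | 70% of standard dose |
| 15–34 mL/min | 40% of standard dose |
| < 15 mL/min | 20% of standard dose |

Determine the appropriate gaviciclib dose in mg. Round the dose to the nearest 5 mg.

60 mg

SCr = 320 / 88.4 = 3.62 mg/dL
CrCl = (140 − 83) × 84 / (72 × 3.62) = 4788.0 / 260.64 ≈ 18.4 mL/min
CrCl ≈ 18 mL/min → bracket 15–34 mL/min.
40% of 150 mg = 60 mg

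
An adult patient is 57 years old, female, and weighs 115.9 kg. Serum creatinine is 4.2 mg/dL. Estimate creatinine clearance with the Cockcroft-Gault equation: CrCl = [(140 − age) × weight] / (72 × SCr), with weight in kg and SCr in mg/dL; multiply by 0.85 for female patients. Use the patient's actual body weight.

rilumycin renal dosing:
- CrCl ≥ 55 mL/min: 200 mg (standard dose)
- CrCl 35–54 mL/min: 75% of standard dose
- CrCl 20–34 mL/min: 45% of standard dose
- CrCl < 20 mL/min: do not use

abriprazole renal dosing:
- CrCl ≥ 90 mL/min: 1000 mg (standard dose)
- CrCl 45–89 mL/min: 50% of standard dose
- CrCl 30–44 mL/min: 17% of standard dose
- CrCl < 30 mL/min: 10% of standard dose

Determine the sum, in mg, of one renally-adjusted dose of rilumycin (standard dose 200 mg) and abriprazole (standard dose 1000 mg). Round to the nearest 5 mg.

190 mg

CrCl = (140 − 57) × 115.9 / (72 × 4.2) × 0.85 = 9619.7 / 302.40 × 0.85 ≈ 27.0 mL/min
CrCl ≈ 27 mL/min.
rilumycin: 20–34 mL/min → 45% of 200 mg = 90 mg.
abriprazole: < 30 mL/min → 10% of 1000 mg = 100 mg.
Total = 90 + 100 = 190 mg.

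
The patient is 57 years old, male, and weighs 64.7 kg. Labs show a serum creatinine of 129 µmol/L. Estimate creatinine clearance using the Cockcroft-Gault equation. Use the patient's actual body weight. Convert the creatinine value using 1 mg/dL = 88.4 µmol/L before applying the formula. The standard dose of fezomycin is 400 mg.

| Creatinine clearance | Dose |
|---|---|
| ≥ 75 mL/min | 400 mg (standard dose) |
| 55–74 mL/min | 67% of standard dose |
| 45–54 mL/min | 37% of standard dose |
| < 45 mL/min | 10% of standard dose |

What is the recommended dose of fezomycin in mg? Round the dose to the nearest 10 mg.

SCr = 129 / 88.4 = 1.459 mg/dL
CrCl = (140 − 57) × 64.7 / (72 × 1.459) = 5370.1 / 105.05 ≈ 51.1 mL/min
CrCl ≈ 51 mL/min → bracket 45–54 mL/min.
37% of 400 mg = 148 mg → 150 mg

150 mg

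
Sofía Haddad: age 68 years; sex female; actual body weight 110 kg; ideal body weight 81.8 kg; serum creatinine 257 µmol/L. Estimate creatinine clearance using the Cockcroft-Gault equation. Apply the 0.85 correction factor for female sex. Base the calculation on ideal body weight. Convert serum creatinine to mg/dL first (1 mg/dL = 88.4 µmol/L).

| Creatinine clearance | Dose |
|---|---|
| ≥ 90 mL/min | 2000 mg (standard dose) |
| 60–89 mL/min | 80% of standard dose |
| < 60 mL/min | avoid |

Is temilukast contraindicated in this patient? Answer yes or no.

yes

SCr = 257 / 88.4 = 2.907 mg/dL
CrCl = (140 − 68) × 81.8 / (72 × 2.907) × 0.85 = 5889.6 / 209.30 × 0.85 ≈ 23.9 mL/min
CrCl ≈ 24 mL/min, which is < 60 mL/min.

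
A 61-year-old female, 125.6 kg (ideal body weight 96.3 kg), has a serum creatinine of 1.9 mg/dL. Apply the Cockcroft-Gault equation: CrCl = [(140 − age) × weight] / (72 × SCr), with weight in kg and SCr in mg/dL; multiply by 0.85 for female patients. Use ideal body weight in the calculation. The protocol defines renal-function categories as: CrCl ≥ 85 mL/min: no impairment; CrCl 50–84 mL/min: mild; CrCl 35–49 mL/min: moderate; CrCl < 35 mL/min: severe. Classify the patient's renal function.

moderate

CrCl = (140 − 61) × 96.3 / (72 × 1.9) × 0.85 = 7607.7 / 136.80 × 0.85 ≈ 47.3 mL/min
47 mL/min falls in the 'moderate' range.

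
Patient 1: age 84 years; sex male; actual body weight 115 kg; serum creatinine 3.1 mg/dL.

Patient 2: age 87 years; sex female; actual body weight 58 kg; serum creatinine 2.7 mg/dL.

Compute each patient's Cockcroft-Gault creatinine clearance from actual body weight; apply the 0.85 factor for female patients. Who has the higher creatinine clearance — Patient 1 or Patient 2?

Patient 1: CrCl = (140 − 84) × 115 / (72 × 3.1) = 6440.0 / 223.20 ≈ 28.9 mL/min
Patient 2: CrCl = (140 − 87) × 58 / (72 × 2.7) × 0.85 = 3074.0 / 194.40 × 0.85 ≈ 13.4 mL/min
28.9 vs 13.4 mL/min → Patient 1 is higher.

Patient 1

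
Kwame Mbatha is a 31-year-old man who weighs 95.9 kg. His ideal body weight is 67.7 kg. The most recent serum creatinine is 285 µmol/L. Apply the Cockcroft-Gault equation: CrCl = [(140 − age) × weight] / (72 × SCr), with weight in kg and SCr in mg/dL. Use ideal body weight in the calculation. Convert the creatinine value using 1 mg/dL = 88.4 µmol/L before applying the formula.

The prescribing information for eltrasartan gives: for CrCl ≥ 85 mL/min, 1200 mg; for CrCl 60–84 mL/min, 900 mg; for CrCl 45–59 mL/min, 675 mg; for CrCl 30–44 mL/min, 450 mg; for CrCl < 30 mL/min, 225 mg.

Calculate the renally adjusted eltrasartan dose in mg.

SCr = 285 / 88.4 = 3.224 mg/dL
CrCl = (140 − 31) × 67.7 / (72 × 3.224) = 7379.3 / 232.13 ≈ 31.8 mL/min
CrCl ≈ 32 mL/min → bracket 30–44 mL/min.
Dose for this bracket: 450 mg.

450 mg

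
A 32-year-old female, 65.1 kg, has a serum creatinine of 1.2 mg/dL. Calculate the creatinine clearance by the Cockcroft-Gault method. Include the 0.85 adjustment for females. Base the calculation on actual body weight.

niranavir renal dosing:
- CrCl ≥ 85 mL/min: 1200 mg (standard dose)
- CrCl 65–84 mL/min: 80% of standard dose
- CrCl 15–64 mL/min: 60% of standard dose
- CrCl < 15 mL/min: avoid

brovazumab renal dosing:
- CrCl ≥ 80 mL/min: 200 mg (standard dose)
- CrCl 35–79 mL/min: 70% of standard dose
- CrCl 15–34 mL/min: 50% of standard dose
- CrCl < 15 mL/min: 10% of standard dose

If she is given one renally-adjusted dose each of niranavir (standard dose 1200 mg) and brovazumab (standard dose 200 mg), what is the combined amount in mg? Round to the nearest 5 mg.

CrCl = (140 − 32) × 65.1 / (72 × 1.2) × 0.85 = 7030.8 / 86.40 × 0.85 ≈ 69.2 mL/min
CrCl ≈ 69 mL/min.
niranavir: 65–84 mL/min → 80% of 1200 mg = 960 mg.
brovazumab: 35–79 mL/min → 70% of 200 mg = 140 mg.
Total = 960 + 140 = 1100 mg.

1100 mg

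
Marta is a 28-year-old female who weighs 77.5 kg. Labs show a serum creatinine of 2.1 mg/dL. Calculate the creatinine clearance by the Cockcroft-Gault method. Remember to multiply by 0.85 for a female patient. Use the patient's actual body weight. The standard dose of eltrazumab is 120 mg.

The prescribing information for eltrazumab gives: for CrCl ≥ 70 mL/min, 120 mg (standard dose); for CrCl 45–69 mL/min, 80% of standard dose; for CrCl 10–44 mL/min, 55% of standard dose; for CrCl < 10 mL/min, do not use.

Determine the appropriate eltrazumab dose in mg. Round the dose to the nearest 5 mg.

CrCl = (140 − 28) × 77.5 / (72 × 2.1) × 0.85 = 8680.0 / 151.20 × 0.85 ≈ 48.8 mL/min
CrCl ≈ 49 mL/min → bracket 45–69 mL/min.
80% of 120 mg = 96 mg → 95 mg

95 mg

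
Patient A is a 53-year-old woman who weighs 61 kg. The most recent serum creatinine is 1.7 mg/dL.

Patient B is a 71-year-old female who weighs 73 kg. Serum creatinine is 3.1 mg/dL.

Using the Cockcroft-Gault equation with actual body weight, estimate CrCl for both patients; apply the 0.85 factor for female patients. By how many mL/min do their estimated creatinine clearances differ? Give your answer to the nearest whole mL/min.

18 mL/min

Patient A: CrCl = (140 − 53) × 61 / (72 × 1.7) × 0.85 = 5307.0 / 122.40 × 0.85 ≈ 36.9 mL/min
Patient B: CrCl = (140 − 71) × 73 / (72 × 3.1) × 0.85 = 5037.0 / 223.20 × 0.85 ≈ 19.2 mL/min
|36.9 − 19.2| = 17.7 mL/min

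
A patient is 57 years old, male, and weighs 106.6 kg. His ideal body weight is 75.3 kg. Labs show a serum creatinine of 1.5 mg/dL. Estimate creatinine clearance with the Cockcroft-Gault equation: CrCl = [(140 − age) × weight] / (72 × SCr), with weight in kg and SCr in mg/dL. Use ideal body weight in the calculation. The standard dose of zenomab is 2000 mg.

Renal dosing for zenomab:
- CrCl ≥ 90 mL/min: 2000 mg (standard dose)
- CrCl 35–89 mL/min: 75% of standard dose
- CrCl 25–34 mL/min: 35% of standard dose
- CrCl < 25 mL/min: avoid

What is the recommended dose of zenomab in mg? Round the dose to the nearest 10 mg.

CrCl = (140 − 57) × 75.3 / (72 × 1.5) = 6249.9 / 108.00 ≈ 57.9 mL/min
CrCl ≈ 58 mL/min → bracket 35–89 mL/min.
75% of 2000 mg = 1500 mg

1500 mg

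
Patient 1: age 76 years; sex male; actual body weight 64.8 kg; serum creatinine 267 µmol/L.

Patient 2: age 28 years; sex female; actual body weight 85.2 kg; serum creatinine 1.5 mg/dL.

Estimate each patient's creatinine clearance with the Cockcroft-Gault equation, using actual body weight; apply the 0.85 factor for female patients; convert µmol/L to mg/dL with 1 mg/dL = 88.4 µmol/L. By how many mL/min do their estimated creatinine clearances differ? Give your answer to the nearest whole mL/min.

56 mL/min

Patient 1: SCr = 267 / 88.4 = 3.02 mg/dL
Patient 1: CrCl = (140 − 76) × 64.8 / (72 × 3.02) = 4147.2 / 217.44 ≈ 19.1 mL/min
Patient 2: CrCl = (140 − 28) × 85.2 / (72 × 1.5) × 0.85 = 9542.4 / 108.00 × 0.85 ≈ 75.1 mL/min
|19.1 − 75.1| = 56.0 mL/min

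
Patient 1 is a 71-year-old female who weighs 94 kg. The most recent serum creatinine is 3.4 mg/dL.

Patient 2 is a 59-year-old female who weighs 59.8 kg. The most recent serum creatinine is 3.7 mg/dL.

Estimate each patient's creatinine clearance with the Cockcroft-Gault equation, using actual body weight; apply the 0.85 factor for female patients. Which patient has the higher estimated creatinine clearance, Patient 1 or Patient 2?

Patient 1

Patient 1: CrCl = (140 − 71) × 94 / (72 × 3.4) × 0.85 = 6486.0 / 244.80 × 0.85 ≈ 22.5 mL/min
Patient 2: CrCl = (140 − 59) × 59.8 / (72 × 3.7) × 0.85 = 4843.8 / 266.40 × 0.85 ≈ 15.5 mL/min
22.5 vs 15.5 mL/min → Patient 1 is higher.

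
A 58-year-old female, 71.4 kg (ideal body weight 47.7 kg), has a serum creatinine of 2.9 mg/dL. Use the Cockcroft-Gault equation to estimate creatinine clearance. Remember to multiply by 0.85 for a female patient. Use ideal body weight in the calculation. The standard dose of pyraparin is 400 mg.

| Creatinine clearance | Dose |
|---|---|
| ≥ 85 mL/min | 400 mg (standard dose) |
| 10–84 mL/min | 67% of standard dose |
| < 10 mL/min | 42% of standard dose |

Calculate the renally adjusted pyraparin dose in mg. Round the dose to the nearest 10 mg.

270 mg

CrCl = (140 − 58) × 47.7 / (72 × 2.9) × 0.85 = 3911.4 / 208.80 × 0.85 ≈ 15.9 mL/min
CrCl ≈ 16 mL/min → bracket 10–84 mL/min.
67% of 400 mg = 268 mg → 270 mg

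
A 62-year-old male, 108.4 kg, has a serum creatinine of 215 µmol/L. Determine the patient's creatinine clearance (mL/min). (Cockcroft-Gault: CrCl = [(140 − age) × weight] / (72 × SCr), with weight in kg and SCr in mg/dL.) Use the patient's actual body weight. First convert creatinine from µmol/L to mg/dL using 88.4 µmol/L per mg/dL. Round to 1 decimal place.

SCr = 215 / 88.4 = 2.432 mg/dL
CrCl = (140 − 62) × 108.4 / (72 × 2.432) = 8455.2 / 175.10 ≈ 48.3 mL/min

48.3 mL/min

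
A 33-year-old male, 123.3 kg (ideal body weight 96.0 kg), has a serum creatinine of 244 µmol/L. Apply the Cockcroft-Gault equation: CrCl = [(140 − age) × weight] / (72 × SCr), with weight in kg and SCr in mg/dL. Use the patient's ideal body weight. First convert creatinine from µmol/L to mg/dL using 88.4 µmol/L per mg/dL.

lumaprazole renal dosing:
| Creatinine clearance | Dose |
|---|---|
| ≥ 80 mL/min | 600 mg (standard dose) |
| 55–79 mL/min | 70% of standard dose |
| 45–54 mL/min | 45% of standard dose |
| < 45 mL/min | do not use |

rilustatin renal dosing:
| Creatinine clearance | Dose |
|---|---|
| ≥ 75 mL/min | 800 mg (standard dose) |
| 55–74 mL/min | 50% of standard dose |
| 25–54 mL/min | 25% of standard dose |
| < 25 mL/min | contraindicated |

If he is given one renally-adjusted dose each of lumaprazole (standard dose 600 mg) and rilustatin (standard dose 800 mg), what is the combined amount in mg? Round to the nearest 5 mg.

SCr = 244 / 88.4 = 2.76 mg/dL
CrCl = (140 − 33) × 96 / (72 × 2.76) = 10272.0 / 198.72 ≈ 51.7 mL/min
CrCl ≈ 52 mL/min.
lumaprazole: 45–54 mL/min → 45% of 600 mg = 270 mg.
rilustatin: 25–54 mL/min → 25% of 800 mg = 200 mg.
Total = 270 + 200 = 470 mg.

470 mg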